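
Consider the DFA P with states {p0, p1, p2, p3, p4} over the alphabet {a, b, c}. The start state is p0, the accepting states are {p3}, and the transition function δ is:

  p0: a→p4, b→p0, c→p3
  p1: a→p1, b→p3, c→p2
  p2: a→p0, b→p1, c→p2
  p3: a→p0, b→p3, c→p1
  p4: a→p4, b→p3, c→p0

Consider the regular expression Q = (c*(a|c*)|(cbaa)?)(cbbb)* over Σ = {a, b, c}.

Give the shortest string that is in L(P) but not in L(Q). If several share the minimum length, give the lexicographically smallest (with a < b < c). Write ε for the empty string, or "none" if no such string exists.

ab

The string ab is accepted by P but not by Q.
No shorter string lies in the difference, and ab is the lexicographically first length-2 string in L(P) \ L(Q).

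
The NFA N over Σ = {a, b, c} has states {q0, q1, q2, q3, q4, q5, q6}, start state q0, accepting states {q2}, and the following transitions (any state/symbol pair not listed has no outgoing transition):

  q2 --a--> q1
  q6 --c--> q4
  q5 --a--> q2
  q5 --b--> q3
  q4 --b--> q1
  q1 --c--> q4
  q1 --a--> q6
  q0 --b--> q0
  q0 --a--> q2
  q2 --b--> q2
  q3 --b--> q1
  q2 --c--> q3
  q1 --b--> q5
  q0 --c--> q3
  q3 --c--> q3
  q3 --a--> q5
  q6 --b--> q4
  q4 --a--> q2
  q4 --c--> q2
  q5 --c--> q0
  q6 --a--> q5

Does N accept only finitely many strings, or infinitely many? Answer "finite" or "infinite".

infinite

State q0 is reachable from the start and can reach an accepting state, and it lies on the cycle q0 → q0.
Traversing that cycle any number of times yields accepted strings of unbounded length, so the language is infinite.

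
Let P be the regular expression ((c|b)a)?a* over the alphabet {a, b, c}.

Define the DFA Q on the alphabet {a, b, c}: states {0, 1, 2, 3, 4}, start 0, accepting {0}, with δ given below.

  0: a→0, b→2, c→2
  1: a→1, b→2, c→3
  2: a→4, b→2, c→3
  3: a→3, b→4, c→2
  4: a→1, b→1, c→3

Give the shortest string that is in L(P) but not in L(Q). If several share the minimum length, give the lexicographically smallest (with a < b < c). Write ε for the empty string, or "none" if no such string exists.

ba

The string ba is accepted by P but not by Q.
No shorter string lies in the difference, and ba is the lexicographically first length-2 string in L(P) \ L(Q).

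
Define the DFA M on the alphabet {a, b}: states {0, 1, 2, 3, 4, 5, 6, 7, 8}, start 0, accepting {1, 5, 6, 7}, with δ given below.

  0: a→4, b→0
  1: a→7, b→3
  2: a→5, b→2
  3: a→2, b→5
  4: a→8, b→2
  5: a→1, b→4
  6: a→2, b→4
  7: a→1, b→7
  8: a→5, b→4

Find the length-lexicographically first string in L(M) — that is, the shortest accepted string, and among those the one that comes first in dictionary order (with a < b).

A breadth-first search from 0 reaches an accepting state first via the path 0 → 4 → 8 → 5 on input aaa.
No string of length < 3 is accepted (BFS exhausts all shorter strings without reaching an accepting state), and aaa is the lexicographically least accepting string of length 3.

aaa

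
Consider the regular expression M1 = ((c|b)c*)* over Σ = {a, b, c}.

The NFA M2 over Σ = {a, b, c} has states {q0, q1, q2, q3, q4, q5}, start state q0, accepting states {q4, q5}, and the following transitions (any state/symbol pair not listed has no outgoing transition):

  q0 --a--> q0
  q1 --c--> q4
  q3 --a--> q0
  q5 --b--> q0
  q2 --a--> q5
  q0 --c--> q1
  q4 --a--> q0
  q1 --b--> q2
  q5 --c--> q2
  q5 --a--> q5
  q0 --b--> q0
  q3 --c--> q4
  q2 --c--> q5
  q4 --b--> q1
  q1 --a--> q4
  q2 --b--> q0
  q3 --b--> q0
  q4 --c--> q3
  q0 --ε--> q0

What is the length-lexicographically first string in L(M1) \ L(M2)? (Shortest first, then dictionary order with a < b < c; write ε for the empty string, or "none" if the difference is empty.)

ε

The empty string ε is accepted by M1 but not by M2.
Since ε is the unique shortest string, it is the required witness.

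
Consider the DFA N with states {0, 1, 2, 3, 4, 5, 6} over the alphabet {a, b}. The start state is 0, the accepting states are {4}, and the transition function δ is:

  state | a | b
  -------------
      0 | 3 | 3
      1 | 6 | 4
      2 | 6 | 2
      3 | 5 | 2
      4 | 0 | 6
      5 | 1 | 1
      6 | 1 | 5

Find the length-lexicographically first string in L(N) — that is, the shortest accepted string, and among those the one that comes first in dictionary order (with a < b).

aaab

A breadth-first search from 0 reaches an accepting state first via the path 0 → 3 → 5 → 1 → 4 on input aaab.
No string of length < 4 is accepted (BFS exhausts all shorter strings without reaching an accepting state), and aaab is the lexicographically least accepting string of length 4.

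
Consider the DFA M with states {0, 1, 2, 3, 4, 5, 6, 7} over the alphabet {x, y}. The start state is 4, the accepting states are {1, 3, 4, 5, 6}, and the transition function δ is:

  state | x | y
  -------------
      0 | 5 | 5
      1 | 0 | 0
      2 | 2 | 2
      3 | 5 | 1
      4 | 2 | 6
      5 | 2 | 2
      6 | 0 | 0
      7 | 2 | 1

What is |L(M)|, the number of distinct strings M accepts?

The useful subgraph on states {0, 4, 5, 6} is acyclic, so L(M) is finite; the longest accepting path visits 4 useful states, giving maximum string length 3.
Counting accepting paths from 4 by length: 1 of length 0, 1 of length 1, 4 of length 3. Total 6.

6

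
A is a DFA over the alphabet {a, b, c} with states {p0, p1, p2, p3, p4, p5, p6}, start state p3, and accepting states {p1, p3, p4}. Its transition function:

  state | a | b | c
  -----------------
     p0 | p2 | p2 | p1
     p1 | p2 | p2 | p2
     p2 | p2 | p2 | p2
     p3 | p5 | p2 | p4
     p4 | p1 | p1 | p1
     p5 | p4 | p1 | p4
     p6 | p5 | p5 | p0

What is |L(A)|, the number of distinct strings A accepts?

14

The useful subgraph on states {p1, p3, p4, p5} is acyclic, so L(A) is finite; the longest accepting path visits 4 useful states, giving maximum string length 3.
Counting accepting paths from p3 by length: 1 of length 0, 1 of length 1, 6 of length 2, 6 of length 3. Total 14.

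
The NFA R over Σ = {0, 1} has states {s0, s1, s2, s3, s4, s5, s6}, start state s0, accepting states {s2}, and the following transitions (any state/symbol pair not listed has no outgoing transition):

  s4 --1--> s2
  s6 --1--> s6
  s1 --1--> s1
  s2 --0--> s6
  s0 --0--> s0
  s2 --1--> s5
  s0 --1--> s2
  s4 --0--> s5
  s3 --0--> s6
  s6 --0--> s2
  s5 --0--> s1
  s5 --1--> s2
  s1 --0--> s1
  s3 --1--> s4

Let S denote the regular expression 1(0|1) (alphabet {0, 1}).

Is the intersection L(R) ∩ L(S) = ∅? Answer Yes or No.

Yes

Converting the expression S to a DFA (subset construction, then merging equivalent states) gives the minimal DFA with states {r0, r1, r2, r3}, start state r0, accepting states {r3} and transitions r0: 0→r1, 1→r2; r1: 0→r1, 1→r1; r2: 0→r3, 1→r3; r3: 0→r1, 1→r1.
Exploring the product automaton R × S from the start pair (s0, r0), following both machines on each input symbol, reaches 9 state pairs: (s0, r0), (s0, r1), (s2, r2), (s2, r1), (s6, r3), (s5, r3), (s6, r1), (s5, r1), (s1, r1).
R accepts in {s2} and S accepts in {r3}; no reachable pair has both components accepting, so no string drives both machines to acceptance simultaneously and L(R) ∩ L(S) = ∅.
So no string is accepted by both, and the intersection is empty.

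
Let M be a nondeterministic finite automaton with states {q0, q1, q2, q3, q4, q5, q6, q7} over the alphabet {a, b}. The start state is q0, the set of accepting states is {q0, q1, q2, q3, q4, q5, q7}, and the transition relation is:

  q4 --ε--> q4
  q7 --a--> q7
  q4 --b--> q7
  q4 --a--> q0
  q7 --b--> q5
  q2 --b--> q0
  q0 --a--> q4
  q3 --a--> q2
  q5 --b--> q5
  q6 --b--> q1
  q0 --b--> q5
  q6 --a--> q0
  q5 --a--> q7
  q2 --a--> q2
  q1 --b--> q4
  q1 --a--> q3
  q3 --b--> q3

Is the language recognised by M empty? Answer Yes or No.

No

The empty string ε is accepted: the run q0 ends in the accepting state q0.
Since at least one string is accepted, L(M) is not empty.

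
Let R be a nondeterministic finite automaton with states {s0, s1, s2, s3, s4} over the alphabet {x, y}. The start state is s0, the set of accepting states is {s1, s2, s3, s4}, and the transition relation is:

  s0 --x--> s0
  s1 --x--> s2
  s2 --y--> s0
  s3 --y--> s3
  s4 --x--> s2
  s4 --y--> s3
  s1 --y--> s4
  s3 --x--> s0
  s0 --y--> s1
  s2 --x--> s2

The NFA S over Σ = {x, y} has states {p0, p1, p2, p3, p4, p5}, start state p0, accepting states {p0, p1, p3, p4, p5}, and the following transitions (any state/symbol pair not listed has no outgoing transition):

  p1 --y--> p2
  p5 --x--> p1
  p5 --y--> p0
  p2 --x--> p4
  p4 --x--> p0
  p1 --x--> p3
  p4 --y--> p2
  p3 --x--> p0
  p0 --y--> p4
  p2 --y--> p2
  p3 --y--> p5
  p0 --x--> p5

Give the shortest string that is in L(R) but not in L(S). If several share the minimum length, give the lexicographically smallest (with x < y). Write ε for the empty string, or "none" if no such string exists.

yy

The string yy is accepted by R but not by S.
No shorter string lies in the difference, and yy is the lexicographically first length-2 string in L(R) \ L(S).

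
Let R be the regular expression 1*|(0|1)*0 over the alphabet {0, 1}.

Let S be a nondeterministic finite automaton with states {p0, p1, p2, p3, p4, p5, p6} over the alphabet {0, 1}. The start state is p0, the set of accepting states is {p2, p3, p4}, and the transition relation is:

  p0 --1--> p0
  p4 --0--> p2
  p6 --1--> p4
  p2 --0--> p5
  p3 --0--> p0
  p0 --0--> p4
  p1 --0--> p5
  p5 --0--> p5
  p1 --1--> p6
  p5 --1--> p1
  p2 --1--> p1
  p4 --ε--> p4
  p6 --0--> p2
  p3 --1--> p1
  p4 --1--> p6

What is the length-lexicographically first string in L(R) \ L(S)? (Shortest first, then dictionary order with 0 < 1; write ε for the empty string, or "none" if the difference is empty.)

ε

The empty string ε is accepted by R but not by S.
Since ε is the unique shortest string, it is the required witness.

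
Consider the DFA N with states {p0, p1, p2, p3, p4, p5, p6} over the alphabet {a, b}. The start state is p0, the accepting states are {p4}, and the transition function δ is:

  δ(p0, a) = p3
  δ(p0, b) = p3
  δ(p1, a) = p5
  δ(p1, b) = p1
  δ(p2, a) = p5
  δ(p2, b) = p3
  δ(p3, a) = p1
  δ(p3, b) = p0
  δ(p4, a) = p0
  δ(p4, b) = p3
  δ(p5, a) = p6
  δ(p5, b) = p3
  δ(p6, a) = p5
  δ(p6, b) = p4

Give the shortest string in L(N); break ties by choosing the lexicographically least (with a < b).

A breadth-first search from p0 reaches an accepting state first via the path p0 → p3 → p1 → p5 → p6 → p4 on input aaaab.
No string of length < 5 is accepted (BFS exhausts all shorter strings without reaching an accepting state), and aaaab is the lexicographically least accepting string of length 5.

aaaab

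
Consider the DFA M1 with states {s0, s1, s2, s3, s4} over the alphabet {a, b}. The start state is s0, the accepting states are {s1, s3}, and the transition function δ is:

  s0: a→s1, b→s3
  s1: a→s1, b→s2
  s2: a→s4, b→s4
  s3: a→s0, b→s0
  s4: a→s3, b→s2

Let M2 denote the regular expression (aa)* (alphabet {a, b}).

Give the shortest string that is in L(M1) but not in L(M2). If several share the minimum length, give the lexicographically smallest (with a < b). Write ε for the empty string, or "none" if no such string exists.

The string a is accepted by M1 but not by M2.
No shorter string lies in the difference, and a is the lexicographically first length-1 string in L(M1) \ L(M2).

a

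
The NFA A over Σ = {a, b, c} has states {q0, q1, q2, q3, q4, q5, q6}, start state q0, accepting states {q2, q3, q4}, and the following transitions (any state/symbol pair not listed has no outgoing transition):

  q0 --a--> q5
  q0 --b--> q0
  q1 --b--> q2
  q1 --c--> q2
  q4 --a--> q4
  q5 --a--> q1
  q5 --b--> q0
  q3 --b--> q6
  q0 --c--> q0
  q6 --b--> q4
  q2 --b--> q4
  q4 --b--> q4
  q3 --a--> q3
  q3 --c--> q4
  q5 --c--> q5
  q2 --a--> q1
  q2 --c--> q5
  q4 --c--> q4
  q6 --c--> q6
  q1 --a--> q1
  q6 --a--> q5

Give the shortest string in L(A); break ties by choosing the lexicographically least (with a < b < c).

A breadth-first search from q0 reaches an accepting state first via the path q0 → q5 → q1 → q2 on input aab.
No string of length < 3 is accepted (BFS exhausts all shorter strings without reaching an accepting state), and aab is the lexicographically least accepting string of length 3.

aab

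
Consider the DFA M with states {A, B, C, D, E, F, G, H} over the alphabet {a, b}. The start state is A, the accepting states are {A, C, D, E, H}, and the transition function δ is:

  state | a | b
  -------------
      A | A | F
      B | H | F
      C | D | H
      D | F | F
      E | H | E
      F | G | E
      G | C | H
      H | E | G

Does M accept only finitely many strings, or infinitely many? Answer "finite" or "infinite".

State A is reachable from the start and can reach an accepting state, and it lies on the cycle A → A.
Traversing that cycle any number of times yields accepted strings of unbounded length, so the language is infinite.

infinite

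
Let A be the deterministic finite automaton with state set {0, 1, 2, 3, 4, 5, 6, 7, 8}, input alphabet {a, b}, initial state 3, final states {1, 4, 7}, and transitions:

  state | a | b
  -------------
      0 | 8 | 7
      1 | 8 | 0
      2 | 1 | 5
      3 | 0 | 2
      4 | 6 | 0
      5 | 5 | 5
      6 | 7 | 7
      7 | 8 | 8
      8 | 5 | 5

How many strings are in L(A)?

The useful subgraph on states {0, 1, 2, 3, 7} is acyclic, so L(A) is finite; the longest accepting path visits 5 useful states, giving maximum string length 4.
Counting accepting paths from 3 by length: 2 of length 2, 1 of length 4. Total 3.

3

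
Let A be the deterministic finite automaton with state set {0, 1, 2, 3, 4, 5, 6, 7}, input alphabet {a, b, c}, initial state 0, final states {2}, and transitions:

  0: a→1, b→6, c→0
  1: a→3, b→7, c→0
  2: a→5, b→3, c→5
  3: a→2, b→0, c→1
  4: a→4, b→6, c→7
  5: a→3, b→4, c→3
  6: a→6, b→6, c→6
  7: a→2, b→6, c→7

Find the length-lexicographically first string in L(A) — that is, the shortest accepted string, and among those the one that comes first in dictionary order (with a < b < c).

A breadth-first search from 0 reaches an accepting state first via the path 0 → 1 → 3 → 2 on input aaa.
No string of length < 3 is accepted (BFS exhausts all shorter strings without reaching an accepting state), and aaa is the lexicographically least accepting string of length 3.

aaa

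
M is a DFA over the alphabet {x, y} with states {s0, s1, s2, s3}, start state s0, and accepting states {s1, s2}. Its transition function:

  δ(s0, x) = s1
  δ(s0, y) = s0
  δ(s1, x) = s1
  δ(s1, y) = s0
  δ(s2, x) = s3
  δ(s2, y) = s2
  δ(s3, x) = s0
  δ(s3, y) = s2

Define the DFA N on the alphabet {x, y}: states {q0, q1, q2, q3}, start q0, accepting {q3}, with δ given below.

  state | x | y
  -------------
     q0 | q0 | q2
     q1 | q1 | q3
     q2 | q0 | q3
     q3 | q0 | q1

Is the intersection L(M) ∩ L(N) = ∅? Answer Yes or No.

Exploring the product automaton M × N from the start pair (s0, q0), following both machines on each input symbol, reaches 6 state pairs: (s0, q0), (s1, q0), (s0, q2), (s0, q3), (s0, q1), (s1, q1).
M accepts in {s1, s2} and N accepts in {q3}; no reachable pair has both components accepting, so no string drives both machines to acceptance simultaneously and L(M) ∩ L(N) = ∅.
So no string is accepted by both, and the intersection is empty.

Yes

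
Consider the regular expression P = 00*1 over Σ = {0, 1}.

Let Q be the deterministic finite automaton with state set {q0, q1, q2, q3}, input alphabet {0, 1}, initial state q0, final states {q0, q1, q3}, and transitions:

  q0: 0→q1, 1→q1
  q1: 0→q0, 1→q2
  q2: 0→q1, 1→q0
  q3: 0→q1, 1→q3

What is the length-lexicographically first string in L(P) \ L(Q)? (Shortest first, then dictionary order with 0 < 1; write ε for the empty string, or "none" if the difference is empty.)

The string 01 is accepted by P but not by Q.
No shorter string lies in the difference, and 01 is the lexicographically first length-2 string in L(P) \ L(Q).

01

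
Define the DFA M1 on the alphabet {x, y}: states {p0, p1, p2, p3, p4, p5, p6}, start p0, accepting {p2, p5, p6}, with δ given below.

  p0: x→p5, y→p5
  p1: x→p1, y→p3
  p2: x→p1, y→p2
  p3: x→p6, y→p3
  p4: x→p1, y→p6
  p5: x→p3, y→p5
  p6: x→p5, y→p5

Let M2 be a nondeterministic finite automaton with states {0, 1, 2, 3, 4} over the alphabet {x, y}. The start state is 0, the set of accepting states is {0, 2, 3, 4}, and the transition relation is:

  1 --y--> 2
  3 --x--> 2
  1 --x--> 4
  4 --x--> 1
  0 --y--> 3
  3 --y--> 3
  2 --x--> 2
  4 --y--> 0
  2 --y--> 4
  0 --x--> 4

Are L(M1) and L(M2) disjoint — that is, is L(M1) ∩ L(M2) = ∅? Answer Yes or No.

No

The string x is accepted by both M1 and M2.
Hence L(M1) ∩ L(M2) ≠ ∅.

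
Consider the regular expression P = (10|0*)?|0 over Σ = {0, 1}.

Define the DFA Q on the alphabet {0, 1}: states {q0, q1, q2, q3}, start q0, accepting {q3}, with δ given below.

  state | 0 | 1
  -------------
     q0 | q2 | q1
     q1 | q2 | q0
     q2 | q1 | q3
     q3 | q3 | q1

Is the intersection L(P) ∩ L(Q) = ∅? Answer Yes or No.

Converting the expression P to a DFA (subset construction, then merging equivalent states) gives the minimal DFA with states {p0, p1, p2, p3, p4}, start state p0, accepting states {p0, p1, p4} and transitions p0: 0→p1, 1→p2; p1: 0→p1, 1→p3; p2: 0→p4, 1→p3; p3: 0→p3, 1→p3; p4: 0→p3, 1→p3.
Exploring the product automaton P × Q from the start pair (p0, q0), following both machines on each input symbol, reaches 9 state pairs: (p0, q0), (p1, q2), (p2, q1), (p1, q1), (p3, q3), (p4, q2), (p3, q0), (p3, q1), (p3, q2).
P accepts in {p0, p1, p4} and Q accepts in {q3}; no reachable pair has both components accepting, so no string drives both machines to acceptance simultaneously and L(P) ∩ L(Q) = ∅.
So no string is accepted by both, and the intersection is empty.

Yes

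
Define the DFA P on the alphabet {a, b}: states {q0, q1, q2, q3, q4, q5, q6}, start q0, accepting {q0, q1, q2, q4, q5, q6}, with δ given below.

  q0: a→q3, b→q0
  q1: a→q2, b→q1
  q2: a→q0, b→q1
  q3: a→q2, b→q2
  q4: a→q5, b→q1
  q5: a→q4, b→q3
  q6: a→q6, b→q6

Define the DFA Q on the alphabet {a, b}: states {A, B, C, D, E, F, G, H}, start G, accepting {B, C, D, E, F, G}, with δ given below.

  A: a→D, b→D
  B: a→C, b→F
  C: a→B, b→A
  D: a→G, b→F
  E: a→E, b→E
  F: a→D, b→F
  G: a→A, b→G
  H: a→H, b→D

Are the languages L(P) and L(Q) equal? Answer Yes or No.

Yes

Exploring the product automaton P × Q from the start pair (q0, G), following both machines on each input symbol, reaches 4 state pairs: (q0, G), (q3, A), (q2, D), (q1, F).
P accepts in {q0, q1, q2, q4, q5, q6} and Q accepts in {B, C, D, E, F, G}. In every reachable pair the two components are either both accepting — (q0, G), (q2, D), (q1, F) — or both non-accepting, so no string is accepted by exactly one of the machines: L(P) \ L(Q) and L(Q) \ L(P) are both empty.
Hence every string is accepted by P iff it is accepted by Q, and the two languages coincide.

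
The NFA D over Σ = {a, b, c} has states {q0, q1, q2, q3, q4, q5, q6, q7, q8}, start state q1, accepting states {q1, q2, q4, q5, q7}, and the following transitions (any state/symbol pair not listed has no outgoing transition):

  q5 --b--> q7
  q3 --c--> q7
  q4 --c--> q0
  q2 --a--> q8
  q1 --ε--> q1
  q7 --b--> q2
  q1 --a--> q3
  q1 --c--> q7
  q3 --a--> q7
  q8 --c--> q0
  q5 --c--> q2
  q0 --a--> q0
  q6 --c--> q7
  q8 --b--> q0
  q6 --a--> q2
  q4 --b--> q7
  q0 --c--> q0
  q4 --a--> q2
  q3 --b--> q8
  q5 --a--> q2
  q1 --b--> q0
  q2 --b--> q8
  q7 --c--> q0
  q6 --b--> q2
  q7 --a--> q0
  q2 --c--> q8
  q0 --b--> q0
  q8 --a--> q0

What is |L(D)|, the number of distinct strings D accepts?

7

The useful subgraph on states {q1, q2, q3, q7} is acyclic, so L(D) is finite; the longest accepting path visits 4 useful states, giving maximum string length 3.
Counting accepting paths from q1 by length: 1 of length 0, 1 of length 1, 3 of length 2, 2 of length 3. Total 7.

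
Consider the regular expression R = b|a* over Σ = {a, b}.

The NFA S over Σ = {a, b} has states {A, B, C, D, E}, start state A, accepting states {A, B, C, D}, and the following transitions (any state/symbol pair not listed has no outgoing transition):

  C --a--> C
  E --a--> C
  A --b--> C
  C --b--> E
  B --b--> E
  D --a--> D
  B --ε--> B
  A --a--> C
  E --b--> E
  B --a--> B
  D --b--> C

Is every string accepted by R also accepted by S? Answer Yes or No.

Converting the expression R to a DFA (subset construction, then merging equivalent states) gives the minimal DFA with states {r0, r1, r2, r3}, start state r0, accepting states {r0, r1, r2} and transitions r0: a→r1, b→r2; r1: a→r1, b→r3; r2: a→r3, b→r3; r3: a→r3, b→r3.
Exploring the product automaton R × S from the start pair (r0, A), following both machines on each input symbol, reaches 5 state pairs: (r0, A), (r1, C), (r2, C), (r3, E), (r3, C).
R accepts in {r0, r1, r2} and S accepts in {A, B, C, D}. The reachable pairs whose R-component is accepting are (r0, A), (r1, C), (r2, C); in each of them the S-component is accepting too, so the product for L(R) \ L(S) (R-component accepting, S-component rejecting) has no reachable accepting pair and the difference is empty.
Hence every string in L(R) is also in L(S).

Yes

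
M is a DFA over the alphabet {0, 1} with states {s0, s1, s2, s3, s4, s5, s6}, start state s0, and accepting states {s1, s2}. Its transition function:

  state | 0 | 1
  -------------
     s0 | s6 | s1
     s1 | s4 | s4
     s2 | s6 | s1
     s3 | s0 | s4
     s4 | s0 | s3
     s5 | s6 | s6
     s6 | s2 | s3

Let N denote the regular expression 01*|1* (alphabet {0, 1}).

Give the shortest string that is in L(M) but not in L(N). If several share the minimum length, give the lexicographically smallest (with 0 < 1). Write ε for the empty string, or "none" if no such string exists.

The string 00 is accepted by M but not by N.
No shorter string lies in the difference, and 00 is the lexicographically first length-2 string in L(M) \ L(N).

00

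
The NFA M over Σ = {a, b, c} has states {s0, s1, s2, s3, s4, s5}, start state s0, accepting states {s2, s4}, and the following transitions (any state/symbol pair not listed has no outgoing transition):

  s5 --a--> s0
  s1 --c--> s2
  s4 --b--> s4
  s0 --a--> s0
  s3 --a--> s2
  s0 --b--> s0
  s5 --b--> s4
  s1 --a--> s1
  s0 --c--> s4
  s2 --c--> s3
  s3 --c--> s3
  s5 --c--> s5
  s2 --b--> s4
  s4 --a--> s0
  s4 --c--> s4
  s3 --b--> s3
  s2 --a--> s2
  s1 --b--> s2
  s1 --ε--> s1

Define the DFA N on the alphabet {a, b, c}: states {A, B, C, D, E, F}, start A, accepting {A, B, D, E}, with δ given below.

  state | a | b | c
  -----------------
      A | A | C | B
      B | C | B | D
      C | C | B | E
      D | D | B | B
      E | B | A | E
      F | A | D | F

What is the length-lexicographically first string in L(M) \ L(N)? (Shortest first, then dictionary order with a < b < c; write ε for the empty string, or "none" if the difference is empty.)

bcbb

The string bcbb is accepted by M but not by N.
No shorter string lies in the difference, and bcbb is the lexicographically first length-4 string in L(M) \ L(N).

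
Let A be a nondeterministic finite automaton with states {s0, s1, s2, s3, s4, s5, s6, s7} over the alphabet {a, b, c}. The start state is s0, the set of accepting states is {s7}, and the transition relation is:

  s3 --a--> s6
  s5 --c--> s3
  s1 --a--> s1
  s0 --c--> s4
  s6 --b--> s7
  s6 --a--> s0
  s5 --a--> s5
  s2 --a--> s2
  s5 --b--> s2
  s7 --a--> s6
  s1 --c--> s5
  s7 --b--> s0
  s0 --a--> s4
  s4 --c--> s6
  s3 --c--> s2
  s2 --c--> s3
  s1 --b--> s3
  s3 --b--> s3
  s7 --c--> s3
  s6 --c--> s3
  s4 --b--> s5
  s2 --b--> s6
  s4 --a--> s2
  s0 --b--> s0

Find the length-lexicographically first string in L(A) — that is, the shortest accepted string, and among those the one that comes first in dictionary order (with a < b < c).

A breadth-first search from s0 reaches an accepting state first via the path s0 → s4 → s6 → s7 on input acb.
No string of length < 3 is accepted (BFS exhausts all shorter strings without reaching an accepting state), and acb is the lexicographically least accepting string of length 3.

acb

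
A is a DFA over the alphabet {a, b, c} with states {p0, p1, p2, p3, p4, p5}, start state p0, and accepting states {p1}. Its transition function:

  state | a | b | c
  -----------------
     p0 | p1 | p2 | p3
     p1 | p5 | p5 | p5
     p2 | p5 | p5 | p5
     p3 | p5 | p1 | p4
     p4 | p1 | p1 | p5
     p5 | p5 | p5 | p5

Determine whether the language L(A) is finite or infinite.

finite

The useful states (reachable from p0 and able to reach an accepting state) are {p0, p1, p3, p4}.
Restricted to these states the transition graph has no cycle, so every accepting path has bounded length and L is finite.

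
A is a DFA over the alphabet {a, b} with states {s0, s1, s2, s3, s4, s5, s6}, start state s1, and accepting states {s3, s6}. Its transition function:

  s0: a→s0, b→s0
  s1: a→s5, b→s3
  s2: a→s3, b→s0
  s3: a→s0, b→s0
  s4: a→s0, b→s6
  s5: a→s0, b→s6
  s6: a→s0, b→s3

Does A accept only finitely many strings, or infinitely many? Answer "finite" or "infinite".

finite

The useful states (reachable from s1 and able to reach an accepting state) are {s1, s3, s5, s6}.
Restricted to these states the transition graph has no cycle, so every accepting path has bounded length and L is finite.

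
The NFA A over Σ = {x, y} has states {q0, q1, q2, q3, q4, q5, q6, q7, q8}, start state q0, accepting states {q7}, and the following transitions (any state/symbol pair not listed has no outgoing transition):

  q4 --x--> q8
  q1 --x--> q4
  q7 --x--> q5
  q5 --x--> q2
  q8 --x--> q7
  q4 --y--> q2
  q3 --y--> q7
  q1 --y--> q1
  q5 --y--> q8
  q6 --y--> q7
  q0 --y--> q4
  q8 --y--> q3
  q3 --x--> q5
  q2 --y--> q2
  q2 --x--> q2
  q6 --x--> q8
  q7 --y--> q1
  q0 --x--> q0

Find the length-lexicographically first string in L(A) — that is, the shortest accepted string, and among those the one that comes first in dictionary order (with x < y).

yxx

A breadth-first search from q0 reaches an accepting state first via the path q0 → q4 → q8 → q7 on input yxx.
No string of length < 3 is accepted (BFS exhausts all shorter strings without reaching an accepting state), and yxx is the lexicographically least accepting string of length 3.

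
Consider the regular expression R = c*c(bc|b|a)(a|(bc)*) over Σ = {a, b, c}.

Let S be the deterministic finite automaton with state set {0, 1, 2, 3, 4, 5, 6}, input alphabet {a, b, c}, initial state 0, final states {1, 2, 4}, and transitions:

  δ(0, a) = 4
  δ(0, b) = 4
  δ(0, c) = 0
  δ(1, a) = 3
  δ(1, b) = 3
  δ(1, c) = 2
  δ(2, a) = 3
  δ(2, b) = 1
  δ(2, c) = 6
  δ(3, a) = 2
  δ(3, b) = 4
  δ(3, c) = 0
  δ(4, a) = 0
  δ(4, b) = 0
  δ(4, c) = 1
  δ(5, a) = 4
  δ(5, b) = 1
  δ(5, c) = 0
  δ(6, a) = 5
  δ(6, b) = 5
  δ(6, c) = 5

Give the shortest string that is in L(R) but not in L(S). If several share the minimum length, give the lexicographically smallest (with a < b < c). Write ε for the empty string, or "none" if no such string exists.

caa

The string caa is accepted by R but not by S.
No shorter string lies in the difference, and caa is the lexicographically first length-3 string in L(R) \ L(S).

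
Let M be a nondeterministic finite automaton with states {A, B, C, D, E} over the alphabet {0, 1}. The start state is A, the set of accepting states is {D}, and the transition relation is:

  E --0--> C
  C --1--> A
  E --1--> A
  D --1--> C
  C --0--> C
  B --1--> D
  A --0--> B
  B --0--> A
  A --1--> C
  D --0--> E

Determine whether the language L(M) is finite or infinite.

State A is reachable from the start and can reach an accepting state, and it lies on the cycle A → B → A.
Traversing that cycle any number of times yields accepted strings of unbounded length, so the language is infinite.

infinite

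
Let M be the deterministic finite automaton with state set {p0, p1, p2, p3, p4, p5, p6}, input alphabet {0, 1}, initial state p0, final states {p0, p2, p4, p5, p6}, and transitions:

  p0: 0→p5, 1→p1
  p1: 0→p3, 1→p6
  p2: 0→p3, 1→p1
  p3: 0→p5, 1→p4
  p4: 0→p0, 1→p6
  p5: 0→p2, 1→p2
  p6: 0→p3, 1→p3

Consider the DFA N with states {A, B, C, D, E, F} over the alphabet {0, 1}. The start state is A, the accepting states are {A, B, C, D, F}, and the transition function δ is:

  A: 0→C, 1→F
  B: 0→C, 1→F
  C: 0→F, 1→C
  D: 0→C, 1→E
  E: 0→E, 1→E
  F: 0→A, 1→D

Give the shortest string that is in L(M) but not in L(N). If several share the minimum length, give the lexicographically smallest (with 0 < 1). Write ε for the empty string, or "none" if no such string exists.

The string 0011 is accepted by M but not by N.
No shorter string lies in the difference, and 0011 is the lexicographically first length-4 string in L(M) \ L(N).

0011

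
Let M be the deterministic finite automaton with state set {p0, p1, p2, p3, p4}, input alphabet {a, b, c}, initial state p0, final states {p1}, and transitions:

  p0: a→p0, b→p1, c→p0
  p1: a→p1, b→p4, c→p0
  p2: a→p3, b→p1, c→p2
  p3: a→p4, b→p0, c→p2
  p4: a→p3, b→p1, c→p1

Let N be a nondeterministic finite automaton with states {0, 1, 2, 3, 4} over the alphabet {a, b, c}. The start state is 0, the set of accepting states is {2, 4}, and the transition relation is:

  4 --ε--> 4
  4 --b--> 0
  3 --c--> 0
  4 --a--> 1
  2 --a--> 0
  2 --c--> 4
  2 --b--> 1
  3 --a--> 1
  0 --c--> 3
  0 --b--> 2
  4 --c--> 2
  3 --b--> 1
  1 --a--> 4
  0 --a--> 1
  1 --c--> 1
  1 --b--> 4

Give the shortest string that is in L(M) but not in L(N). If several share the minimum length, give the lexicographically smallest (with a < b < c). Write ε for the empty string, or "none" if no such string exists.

The string ba is accepted by M but not by N.
No shorter string lies in the difference, and ba is the lexicographically first length-2 string in L(M) \ L(N).

ba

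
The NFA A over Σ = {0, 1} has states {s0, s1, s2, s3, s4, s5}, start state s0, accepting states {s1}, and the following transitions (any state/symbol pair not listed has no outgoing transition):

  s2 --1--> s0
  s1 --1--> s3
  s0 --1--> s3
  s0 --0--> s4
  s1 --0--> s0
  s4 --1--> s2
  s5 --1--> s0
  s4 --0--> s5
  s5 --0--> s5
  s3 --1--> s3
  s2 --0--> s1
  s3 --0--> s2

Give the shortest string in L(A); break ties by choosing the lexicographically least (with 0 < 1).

010

A breadth-first search from s0 reaches an accepting state first via the path s0 → s4 → s2 → s1 on input 010.
No string of length < 3 is accepted (BFS exhausts all shorter strings without reaching an accepting state), and 010 is the lexicographically least accepting string of length 3.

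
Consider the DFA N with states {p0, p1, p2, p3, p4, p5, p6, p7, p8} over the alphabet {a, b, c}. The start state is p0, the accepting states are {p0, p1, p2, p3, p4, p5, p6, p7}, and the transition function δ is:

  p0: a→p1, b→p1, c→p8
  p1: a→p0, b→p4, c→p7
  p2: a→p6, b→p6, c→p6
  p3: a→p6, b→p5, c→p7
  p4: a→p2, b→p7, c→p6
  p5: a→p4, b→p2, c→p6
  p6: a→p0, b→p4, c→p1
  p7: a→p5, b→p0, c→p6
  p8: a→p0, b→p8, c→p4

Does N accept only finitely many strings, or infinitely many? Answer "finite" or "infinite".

State p0 is reachable from the start and can reach an accepting state, and it lies on the cycle p0 → p8 → p0.
Traversing that cycle any number of times yields accepted strings of unbounded length, so the language is infinite.

infinite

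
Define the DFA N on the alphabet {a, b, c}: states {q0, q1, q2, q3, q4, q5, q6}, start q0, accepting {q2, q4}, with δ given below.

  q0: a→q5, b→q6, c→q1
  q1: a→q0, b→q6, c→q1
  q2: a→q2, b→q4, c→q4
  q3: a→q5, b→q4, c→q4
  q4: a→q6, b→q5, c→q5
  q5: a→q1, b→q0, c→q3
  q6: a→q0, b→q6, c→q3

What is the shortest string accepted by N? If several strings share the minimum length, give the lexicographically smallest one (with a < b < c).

A breadth-first search from q0 reaches an accepting state first via the path q0 → q5 → q3 → q4 on input acb.
No string of length < 3 is accepted (BFS exhausts all shorter strings without reaching an accepting state), and acb is the lexicographically least accepting string of length 3.

acb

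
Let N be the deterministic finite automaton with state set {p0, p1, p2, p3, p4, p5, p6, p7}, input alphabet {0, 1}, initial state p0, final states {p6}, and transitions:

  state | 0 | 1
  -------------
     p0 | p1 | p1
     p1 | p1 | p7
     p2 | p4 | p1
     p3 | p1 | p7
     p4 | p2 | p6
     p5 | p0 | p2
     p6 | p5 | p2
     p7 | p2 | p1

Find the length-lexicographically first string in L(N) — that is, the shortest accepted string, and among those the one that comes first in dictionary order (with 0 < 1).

01001

A breadth-first search from p0 reaches an accepting state first via the path p0 → p1 → p7 → p2 → p4 → p6 on input 01001.
No string of length < 5 is accepted (BFS exhausts all shorter strings without reaching an accepting state), and 01001 is the lexicographically least accepting string of length 5.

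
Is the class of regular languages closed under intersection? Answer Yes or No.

Run DFAs for L₁ and L₂ in parallel: the product automaton with state set Q₁ × Q₂, start (q₁, q₂) and accepting set F₁ × F₂ recognises L₁ ∩ L₂.
So the regular languages are closed under intersection.

Yes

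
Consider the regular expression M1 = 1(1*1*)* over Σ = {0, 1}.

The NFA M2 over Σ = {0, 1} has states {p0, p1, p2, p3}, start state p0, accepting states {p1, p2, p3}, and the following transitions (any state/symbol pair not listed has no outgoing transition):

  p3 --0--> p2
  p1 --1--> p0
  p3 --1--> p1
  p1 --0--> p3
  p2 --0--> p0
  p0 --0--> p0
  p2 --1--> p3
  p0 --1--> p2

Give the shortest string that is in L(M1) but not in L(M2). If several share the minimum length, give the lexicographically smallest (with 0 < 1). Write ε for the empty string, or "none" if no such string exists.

The string 1111 is accepted by M1 but not by M2.
No shorter string lies in the difference, and 1111 is the lexicographically first length-4 string in L(M1) \ L(M2).

1111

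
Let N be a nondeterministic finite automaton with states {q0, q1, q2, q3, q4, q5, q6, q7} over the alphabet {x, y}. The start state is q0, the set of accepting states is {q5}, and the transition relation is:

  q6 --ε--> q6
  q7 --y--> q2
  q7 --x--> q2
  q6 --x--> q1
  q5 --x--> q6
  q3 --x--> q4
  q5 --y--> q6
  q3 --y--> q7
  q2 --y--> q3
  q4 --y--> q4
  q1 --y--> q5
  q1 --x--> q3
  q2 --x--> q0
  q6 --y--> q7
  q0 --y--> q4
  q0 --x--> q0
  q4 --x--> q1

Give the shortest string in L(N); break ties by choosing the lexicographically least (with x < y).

yxy

A breadth-first search from q0 reaches an accepting state first via the path q0 → q4 → q1 → q5 on input yxy.
No string of length < 3 is accepted (BFS exhausts all shorter strings without reaching an accepting state), and yxy is the lexicographically least accepting string of length 3.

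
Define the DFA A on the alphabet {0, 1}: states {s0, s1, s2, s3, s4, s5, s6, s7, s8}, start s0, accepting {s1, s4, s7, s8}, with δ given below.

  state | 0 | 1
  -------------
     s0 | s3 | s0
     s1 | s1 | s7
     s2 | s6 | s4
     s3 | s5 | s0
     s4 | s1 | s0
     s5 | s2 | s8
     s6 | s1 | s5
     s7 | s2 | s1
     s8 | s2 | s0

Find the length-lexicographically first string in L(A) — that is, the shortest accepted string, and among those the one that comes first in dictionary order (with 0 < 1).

001

A breadth-first search from s0 reaches an accepting state first via the path s0 → s3 → s5 → s8 on input 001.
No string of length < 3 is accepted (BFS exhausts all shorter strings without reaching an accepting state), and 001 is the lexicographically least accepting string of length 3.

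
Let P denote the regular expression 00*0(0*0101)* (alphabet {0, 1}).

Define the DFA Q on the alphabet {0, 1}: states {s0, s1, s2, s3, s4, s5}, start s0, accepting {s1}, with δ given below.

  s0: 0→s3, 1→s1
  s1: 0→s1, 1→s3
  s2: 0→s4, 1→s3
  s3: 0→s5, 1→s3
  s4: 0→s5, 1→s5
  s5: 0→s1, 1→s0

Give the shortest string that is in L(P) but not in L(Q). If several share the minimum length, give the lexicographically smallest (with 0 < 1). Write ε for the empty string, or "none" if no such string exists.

00

The string 00 is accepted by P but not by Q.
No shorter string lies in the difference, and 00 is the lexicographically first length-2 string in L(P) \ L(Q).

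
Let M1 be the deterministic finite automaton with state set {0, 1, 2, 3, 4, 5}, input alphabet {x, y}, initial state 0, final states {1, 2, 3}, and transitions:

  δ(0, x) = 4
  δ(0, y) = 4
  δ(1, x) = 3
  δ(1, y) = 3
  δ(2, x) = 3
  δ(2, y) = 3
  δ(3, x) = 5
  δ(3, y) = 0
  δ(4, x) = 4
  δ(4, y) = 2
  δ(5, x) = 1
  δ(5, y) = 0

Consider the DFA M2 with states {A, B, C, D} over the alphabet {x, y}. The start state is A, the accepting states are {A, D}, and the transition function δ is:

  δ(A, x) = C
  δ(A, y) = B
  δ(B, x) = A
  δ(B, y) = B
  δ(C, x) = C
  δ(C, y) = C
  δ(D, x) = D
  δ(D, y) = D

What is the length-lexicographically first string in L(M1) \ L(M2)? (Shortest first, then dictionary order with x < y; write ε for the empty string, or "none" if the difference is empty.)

xy

The string xy is accepted by M1 but not by M2.
No shorter string lies in the difference, and xy is the lexicographically first length-2 string in L(M1) \ L(M2).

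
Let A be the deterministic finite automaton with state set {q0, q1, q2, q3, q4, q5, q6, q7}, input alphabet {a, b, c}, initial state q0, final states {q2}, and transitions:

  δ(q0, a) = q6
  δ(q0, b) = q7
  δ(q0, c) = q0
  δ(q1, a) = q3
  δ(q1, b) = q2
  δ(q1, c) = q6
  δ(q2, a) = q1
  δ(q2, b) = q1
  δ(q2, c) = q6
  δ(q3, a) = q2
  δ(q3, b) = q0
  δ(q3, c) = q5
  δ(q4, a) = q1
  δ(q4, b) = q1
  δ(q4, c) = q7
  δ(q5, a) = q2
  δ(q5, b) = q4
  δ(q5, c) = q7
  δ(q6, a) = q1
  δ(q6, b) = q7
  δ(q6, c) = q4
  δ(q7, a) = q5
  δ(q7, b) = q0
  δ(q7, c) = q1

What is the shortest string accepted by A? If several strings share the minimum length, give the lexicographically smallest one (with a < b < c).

aab

A breadth-first search from q0 reaches an accepting state first via the path q0 → q6 → q1 → q2 on input aab.
No string of length < 3 is accepted (BFS exhausts all shorter strings without reaching an accepting state), and aab is the lexicographically least accepting string of length 3.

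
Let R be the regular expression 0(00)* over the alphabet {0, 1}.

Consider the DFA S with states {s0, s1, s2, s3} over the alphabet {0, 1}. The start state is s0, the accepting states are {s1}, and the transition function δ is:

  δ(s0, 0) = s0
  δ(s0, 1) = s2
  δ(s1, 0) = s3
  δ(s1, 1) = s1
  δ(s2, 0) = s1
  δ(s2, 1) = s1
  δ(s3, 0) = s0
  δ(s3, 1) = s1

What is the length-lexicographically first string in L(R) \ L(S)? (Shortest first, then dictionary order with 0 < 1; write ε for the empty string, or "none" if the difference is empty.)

0

The string 0 is accepted by R but not by S.
No shorter string lies in the difference, and 0 is the lexicographically first length-1 string in L(R) \ L(S).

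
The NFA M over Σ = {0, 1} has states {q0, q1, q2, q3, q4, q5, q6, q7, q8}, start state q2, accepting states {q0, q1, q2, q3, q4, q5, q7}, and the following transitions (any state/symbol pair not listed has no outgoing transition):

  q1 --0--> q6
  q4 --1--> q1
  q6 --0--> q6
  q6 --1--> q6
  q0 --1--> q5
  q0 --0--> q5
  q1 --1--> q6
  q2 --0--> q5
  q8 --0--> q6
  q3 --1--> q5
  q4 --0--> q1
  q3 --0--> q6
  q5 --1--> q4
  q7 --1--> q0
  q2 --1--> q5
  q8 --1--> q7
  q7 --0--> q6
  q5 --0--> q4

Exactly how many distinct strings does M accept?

15

The useful subgraph on states {q1, q2, q4, q5} is acyclic, so L(M) is finite; the longest accepting path visits 4 useful states, giving maximum string length 3.
Counting accepting paths from q2 by length: 1 of length 0, 2 of length 1, 4 of length 2, 8 of length 3. Total 15.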